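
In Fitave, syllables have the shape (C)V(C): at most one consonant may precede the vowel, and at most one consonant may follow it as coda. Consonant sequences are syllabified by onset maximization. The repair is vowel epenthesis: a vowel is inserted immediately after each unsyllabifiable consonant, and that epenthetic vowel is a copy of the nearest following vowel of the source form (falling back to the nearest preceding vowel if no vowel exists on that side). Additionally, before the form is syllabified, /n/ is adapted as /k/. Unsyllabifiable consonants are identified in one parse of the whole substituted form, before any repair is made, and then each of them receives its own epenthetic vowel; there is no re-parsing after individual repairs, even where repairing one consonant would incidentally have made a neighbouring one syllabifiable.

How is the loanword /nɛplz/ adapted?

Substitution: /n/ → /k/, giving /kɛplz/.
Syllabifying with onset maximization leaves /l/, /z/ stranded (at most one coda consonant is licensed; onsets are limited to one consonant).
Epenthesis after each stranded consonant: /l/ → /lɛ/, /z/ → /zɛ/.

kɛplɛzɛ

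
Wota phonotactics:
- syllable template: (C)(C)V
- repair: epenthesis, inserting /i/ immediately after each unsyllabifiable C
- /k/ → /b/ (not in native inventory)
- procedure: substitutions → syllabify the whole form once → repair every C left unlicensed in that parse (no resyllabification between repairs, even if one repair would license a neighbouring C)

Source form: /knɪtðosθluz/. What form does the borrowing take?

bnɪtðosiθluzi

Substitution: /k/ → /b/, giving /bnɪtðosθluz/.
Syllabifying with onset maximization leaves /s/, /z/ stranded (no codas are permitted; onsets may contain at most 2 consonants).
Epenthesis after each stranded consonant: /s/ → /si/, /z/ → /zi/.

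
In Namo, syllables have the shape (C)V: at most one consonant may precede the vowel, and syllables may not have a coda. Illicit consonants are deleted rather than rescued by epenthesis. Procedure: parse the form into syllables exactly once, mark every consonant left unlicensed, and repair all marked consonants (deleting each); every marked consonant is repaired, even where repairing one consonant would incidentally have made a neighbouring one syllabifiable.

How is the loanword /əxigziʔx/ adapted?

əxizi

Under (C)V, the unsyllabifiable consonants are /g/, /ʔ/, /x/ (no codas are permitted; onsets are limited to one consonant).
Deleting the stranded consonants removes /g/, /ʔ/, /x/.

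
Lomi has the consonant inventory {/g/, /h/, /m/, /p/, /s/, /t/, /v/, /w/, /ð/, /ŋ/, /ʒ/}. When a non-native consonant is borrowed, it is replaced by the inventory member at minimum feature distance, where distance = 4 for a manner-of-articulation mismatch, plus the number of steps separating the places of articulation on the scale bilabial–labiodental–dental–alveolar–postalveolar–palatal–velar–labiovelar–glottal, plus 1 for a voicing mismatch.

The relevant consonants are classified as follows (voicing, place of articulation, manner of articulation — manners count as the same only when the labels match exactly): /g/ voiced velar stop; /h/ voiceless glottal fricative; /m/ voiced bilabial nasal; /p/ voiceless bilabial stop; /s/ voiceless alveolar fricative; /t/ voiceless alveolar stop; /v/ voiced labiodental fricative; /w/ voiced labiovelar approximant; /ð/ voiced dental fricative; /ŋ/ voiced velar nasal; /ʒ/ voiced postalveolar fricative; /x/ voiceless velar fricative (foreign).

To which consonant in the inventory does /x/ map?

/h/ is closest: same manner (fricative), place distance 2 (velar→glottal), same voicing; total 2. Next closest is /s/ at distance 3.

h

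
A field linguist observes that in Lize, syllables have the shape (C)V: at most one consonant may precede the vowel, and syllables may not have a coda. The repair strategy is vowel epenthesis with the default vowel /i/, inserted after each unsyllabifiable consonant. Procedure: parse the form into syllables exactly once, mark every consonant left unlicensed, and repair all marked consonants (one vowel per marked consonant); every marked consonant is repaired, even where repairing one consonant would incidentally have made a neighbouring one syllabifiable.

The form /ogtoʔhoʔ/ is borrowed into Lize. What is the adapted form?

ogitoʔihoʔi

The consonants /g/, /ʔ/, /ʔ/ cannot be parsed into a legal (C)V syllable (no codas are permitted; onsets are limited to one consonant).
Inserting the epenthetic vowel yields /g/ → /gi/, /ʔ/ → /ʔi/, /ʔ/ → /ʔi/.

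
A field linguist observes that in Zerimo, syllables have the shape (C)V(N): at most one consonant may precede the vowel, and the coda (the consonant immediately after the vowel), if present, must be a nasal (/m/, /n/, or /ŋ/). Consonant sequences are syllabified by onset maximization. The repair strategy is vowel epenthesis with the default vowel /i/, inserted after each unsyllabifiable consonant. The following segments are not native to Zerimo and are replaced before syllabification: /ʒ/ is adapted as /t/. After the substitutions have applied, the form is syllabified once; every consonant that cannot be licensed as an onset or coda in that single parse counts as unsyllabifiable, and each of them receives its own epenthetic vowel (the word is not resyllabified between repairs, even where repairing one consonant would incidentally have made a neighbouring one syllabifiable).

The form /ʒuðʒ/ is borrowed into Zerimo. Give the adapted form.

tuðiti

Substitution: /ʒ/ → /t/, giving /tuðt/.
The consonants /ð/, /t/ cannot be parsed into a legal (C)V(N) syllable (only a nasal (/m/, /n/, or /ŋ/) is licensed in coda position; onsets are limited to one consonant).
Each unlicensed consonant becomes the onset of a new syllable: /ð/ → /ði/, /t/ → /ti/.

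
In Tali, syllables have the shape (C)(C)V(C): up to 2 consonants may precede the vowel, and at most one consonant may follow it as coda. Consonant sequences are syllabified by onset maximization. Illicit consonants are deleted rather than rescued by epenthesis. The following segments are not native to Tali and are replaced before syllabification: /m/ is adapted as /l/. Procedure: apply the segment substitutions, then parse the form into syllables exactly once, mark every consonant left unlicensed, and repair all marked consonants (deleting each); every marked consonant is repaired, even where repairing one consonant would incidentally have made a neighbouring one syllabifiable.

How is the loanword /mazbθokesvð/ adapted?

lazbθokes

Substitution: /m/ → /l/, giving /lazbθokesvð/.
Under (C)(C)V(C), the unsyllabifiable consonants are /v/, /ð/ (at most one coda consonant is licensed; onsets may contain at most 2 consonants).
Deletion applies to /v/, /ð/.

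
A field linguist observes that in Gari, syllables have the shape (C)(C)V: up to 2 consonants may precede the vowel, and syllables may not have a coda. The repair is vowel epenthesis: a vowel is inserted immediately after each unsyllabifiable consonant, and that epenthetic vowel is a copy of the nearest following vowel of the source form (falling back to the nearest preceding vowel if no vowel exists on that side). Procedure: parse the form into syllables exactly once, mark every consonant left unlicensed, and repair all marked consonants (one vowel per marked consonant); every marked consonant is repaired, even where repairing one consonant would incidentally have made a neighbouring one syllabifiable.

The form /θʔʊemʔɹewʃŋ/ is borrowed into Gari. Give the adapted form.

θʔʊemeʔɹeweʃeŋe

Under (C)(C)V, the unsyllabifiable consonants are /m/, /w/, /ʃ/, /ŋ/ (no codas are permitted; onsets may contain at most 2 consonants).
Epenthesis after each stranded consonant: /m/ → /me/, /w/ → /we/, /ʃ/ → /ʃe/, /ŋ/ → /ŋe/.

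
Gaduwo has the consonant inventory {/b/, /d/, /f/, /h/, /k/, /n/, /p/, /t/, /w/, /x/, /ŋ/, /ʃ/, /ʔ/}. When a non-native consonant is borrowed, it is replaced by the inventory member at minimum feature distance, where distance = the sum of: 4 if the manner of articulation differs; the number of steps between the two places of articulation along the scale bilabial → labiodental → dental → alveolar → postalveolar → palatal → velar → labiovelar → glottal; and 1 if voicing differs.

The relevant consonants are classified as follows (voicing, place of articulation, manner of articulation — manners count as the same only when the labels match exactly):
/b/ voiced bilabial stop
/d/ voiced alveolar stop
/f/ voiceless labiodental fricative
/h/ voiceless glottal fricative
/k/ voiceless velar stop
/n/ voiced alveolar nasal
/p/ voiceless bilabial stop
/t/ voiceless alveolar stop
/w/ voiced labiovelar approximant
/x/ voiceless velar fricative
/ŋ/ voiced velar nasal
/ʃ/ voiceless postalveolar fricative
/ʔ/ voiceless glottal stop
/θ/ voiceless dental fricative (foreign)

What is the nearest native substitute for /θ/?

f

/f/ is closest: same manner (fricative), place distance 1 (dental→labiodental), same voicing; total 1. Next closest is /ʃ/ at distance 2.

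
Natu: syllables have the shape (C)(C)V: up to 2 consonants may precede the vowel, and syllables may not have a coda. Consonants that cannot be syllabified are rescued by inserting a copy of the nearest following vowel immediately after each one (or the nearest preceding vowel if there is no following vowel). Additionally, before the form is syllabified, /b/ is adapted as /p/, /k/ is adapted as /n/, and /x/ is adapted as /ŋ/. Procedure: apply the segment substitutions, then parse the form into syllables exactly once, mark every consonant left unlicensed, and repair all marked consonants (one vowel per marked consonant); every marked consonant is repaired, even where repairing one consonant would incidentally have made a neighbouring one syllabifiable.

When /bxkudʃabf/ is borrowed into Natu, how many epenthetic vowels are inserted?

3

After substitution the input is /pŋnudʃapf/.
The unsyllabifiable consonants are /p/, /p/, /f/; each receives one epenthetic vowel.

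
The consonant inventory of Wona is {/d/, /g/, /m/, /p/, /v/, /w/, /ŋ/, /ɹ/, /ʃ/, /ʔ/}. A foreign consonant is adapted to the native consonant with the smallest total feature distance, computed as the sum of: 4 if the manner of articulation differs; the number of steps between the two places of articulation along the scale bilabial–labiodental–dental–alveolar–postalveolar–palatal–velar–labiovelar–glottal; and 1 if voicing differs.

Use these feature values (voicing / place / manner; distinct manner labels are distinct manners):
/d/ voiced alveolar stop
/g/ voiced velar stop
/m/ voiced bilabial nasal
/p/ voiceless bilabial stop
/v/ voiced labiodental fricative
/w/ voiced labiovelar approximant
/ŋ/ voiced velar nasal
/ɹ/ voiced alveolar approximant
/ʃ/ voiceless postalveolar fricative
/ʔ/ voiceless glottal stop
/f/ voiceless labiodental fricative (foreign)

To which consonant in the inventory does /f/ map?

/v/ is closest: same manner (fricative), place distance 0 (labiodental→labiodental), voicing differs (+1); total 1. Next closest is /ʃ/ at distance 3.

v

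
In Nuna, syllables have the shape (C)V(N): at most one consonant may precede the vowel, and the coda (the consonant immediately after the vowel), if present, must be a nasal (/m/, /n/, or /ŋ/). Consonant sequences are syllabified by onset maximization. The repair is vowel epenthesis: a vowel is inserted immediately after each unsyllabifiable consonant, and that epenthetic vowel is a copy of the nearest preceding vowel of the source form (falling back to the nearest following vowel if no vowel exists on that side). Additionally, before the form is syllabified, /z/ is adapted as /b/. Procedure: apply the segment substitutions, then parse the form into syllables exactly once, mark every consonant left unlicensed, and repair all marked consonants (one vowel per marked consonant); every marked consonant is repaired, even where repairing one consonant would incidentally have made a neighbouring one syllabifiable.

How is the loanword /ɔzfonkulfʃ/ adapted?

ɔbɔfonkulufuʃu

Substitution: /z/ → /b/, giving /ɔbfonkulfʃ/.
Under (C)V(N), the unsyllabifiable consonants are /b/, /l/, /f/, /ʃ/ (only a nasal (/m/, /n/, or /ŋ/) is licensed in coda position; onsets are limited to one consonant).
Epenthesis after each stranded consonant: /b/ → /bɔ/, /l/ → /lu/, /f/ → /fu/, /ʃ/ → /ʃu/.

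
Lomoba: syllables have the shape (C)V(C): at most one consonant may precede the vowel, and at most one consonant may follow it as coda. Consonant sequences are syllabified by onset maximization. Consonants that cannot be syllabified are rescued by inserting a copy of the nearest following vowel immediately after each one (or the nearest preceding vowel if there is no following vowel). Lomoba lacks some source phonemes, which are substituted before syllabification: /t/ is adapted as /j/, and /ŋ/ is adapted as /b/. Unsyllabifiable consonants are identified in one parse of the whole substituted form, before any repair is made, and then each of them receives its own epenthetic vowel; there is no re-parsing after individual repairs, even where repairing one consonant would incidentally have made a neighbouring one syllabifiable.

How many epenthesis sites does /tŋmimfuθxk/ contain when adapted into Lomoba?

4

After substitution the input is /jbmimfuθxk/.
The unsyllabifiable consonants are /j/, /b/, /x/, /k/; each receives one epenthetic vowel.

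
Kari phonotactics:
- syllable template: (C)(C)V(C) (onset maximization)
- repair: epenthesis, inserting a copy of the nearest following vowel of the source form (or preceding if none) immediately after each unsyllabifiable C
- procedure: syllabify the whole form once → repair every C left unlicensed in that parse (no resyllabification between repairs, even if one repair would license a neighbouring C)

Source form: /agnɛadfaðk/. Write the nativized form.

Syllabifying with onset maximization leaves /k/ stranded (at most one coda consonant is licensed; onsets may contain at most 2 consonants).
Each unlicensed consonant becomes the onset of a new syllable: /k/ → /ka/.

agnɛadfaðka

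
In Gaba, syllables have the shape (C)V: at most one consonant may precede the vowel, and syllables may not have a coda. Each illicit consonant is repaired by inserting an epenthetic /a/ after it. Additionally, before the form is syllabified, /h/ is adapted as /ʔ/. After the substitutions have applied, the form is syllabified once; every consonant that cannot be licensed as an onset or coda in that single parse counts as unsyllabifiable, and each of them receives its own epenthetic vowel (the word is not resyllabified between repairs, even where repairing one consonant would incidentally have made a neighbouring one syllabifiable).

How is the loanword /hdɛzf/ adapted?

Substitution: /h/ → /ʔ/, giving /ʔdɛzf/.
Syllabifying with onset maximization leaves /ʔ/, /z/, /f/ stranded (no codas are permitted; onsets are limited to one consonant).
Inserting the epenthetic vowel yields /ʔ/ → /ʔa/, /z/ → /za/, /f/ → /fa/.

ʔadɛzafa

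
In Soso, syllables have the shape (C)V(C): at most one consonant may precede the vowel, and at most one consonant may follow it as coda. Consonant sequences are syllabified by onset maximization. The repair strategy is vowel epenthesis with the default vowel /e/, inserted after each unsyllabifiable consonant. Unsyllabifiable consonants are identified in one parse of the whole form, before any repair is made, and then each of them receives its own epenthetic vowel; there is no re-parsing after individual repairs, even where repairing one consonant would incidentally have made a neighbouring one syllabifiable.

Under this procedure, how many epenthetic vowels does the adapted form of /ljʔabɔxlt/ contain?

4

The unsyllabifiable consonants are /l/, /j/, /l/, /t/; each receives one epenthetic vowel.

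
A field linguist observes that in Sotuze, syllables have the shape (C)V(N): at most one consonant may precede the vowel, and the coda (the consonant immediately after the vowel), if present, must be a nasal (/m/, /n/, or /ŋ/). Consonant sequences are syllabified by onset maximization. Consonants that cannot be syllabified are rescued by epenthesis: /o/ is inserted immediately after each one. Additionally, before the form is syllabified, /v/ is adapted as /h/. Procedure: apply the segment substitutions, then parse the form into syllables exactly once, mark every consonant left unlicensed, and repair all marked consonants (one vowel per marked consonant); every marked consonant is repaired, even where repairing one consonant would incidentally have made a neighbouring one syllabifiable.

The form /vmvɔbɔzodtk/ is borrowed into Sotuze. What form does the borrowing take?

homohɔbɔzodotoko

Substitution: /v/ → /h/, giving /hmhɔbɔzodtk/.
Syllabifying with onset maximization leaves /h/, /m/, /d/, /t/, /k/ stranded (only a nasal (/m/, /n/, or /ŋ/) is licensed in coda position; onsets are limited to one consonant).
Each unlicensed consonant becomes the onset of a new syllable: /h/ → /ho/, /m/ → /mo/, /d/ → /do/, /t/ → /to/, /k/ → /ko/.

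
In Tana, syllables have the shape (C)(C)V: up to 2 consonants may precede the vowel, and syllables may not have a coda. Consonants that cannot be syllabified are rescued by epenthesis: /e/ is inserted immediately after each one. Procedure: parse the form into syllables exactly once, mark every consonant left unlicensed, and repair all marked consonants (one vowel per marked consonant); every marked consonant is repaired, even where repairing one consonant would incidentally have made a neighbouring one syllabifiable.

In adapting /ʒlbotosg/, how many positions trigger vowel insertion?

The unsyllabifiable consonants are /ʒ/, /s/, /g/; each receives one epenthetic vowel.

3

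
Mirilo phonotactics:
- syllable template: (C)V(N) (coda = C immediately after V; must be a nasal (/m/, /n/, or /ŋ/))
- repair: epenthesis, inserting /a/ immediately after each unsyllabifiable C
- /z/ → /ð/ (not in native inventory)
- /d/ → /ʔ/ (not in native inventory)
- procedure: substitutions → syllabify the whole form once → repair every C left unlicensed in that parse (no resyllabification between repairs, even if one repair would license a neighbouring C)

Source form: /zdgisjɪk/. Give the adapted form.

Substitution: /z/ → /ð/, /d/ → /ʔ/, giving /ðʔgisjɪk/.
Under (C)V(N), the unsyllabifiable consonants are /ð/, /ʔ/, /s/, /k/ (only a nasal (/m/, /n/, or /ŋ/) is licensed in coda position; onsets are limited to one consonant).
Epenthesis after each stranded consonant: /ð/ → /ða/, /ʔ/ → /ʔa/, /s/ → /sa/, /k/ → /ka/.

ðaʔagisajɪka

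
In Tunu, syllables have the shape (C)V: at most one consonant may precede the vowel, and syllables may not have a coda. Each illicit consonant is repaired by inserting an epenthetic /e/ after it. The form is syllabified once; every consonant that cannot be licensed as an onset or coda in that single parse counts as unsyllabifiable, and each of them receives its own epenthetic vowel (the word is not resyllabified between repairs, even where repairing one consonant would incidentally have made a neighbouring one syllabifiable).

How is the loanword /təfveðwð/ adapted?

təfeveðeweðe

Under (C)V, the unsyllabifiable consonants are /f/, /ð/, /w/, /ð/ (no codas are permitted; onsets are limited to one consonant).
Epenthesis after each stranded consonant: /f/ → /fe/, /ð/ → /ðe/, /w/ → /we/, /ð/ → /ðe/.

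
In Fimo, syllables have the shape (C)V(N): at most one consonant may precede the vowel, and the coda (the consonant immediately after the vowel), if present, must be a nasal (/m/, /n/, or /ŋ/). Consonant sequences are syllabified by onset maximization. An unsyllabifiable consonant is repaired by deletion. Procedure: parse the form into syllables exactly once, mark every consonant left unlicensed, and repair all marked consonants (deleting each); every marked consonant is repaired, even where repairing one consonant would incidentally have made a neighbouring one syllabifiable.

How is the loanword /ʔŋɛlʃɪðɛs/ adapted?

ŋɛʃɪðɛ

Under (C)V(N), the unsyllabifiable consonants are /ʔ/, /l/, /s/ (only a nasal (/m/, /n/, or /ŋ/) is licensed in coda position; onsets are limited to one consonant).
Deletion applies to /ʔ/, /l/, /s/.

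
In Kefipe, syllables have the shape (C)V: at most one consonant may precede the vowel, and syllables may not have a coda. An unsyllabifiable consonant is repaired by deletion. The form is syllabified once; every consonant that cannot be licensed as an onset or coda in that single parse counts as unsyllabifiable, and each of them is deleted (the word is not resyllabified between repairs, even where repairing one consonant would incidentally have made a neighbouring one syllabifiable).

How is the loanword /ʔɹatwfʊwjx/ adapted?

ɹafʊ

Syllabifying with onset maximization leaves /ʔ/, /t/, /w/, /w/, /j/, /x/ stranded (no codas are permitted; onsets are limited to one consonant).
Deleting the stranded consonants removes /ʔ/, /t/, /w/, /w/, /j/, /x/.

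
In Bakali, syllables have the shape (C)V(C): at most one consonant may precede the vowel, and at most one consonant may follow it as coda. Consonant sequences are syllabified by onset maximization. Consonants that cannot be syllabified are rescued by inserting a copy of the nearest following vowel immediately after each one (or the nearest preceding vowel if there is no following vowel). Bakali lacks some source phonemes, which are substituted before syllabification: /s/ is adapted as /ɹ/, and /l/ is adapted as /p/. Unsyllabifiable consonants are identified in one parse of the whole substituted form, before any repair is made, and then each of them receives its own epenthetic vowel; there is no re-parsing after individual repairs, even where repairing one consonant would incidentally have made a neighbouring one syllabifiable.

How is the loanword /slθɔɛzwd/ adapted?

Substitution: /s/ → /ɹ/, /l/ → /p/, giving /ɹpθɔɛzwd/.
Syllabifying with onset maximization leaves /ɹ/, /p/, /w/, /d/ stranded (at most one coda consonant is licensed; onsets are limited to one consonant).
Each unlicensed consonant becomes the onset of a new syllable: /ɹ/ → /ɹɔ/, /p/ → /pɔ/, /w/ → /wɛ/, /d/ → /dɛ/.

ɹɔpɔθɔɛzwɛdɛ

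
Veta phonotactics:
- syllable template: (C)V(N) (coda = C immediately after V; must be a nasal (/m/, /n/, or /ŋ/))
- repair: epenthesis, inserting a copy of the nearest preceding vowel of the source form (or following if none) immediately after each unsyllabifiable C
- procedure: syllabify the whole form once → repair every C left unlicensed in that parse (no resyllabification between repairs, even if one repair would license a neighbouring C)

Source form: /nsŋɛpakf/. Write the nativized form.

nɛsɛŋɛpakafa

Under (C)V(N), the unsyllabifiable consonants are /n/, /s/, /k/, /f/ (only a nasal (/m/, /n/, or /ŋ/) is licensed in coda position; onsets are limited to one consonant).
Inserting the epenthetic vowel yields /n/ → /nɛ/, /s/ → /sɛ/, /k/ → /ka/, /f/ → /fa/.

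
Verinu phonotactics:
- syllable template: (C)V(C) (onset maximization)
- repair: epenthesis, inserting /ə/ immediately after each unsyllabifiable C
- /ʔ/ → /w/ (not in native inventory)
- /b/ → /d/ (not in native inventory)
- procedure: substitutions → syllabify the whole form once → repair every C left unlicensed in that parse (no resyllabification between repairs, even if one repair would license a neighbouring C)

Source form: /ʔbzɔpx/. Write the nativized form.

wədəzɔpxə

Substitution: /ʔ/ → /w/, /b/ → /d/, giving /wdzɔpx/.
Under (C)V(C), the unsyllabifiable consonants are /w/, /d/, /x/ (at most one coda consonant is licensed; onsets are limited to one consonant).
Epenthesis after each stranded consonant: /w/ → /wə/, /d/ → /də/, /x/ → /xə/.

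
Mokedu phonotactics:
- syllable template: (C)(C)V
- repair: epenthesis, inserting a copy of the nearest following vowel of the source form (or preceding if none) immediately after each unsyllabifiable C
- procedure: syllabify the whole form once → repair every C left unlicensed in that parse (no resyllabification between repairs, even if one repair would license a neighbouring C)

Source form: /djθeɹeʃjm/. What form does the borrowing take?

dejθeɹeʃejeme

The consonants /d/, /ʃ/, /j/, /m/ cannot be parsed into a legal (C)(C)V syllable (no codas are permitted; onsets may contain at most 2 consonants).
Each unlicensed consonant becomes the onset of a new syllable: /d/ → /de/, /ʃ/ → /ʃe/, /j/ → /je/, /m/ → /me/.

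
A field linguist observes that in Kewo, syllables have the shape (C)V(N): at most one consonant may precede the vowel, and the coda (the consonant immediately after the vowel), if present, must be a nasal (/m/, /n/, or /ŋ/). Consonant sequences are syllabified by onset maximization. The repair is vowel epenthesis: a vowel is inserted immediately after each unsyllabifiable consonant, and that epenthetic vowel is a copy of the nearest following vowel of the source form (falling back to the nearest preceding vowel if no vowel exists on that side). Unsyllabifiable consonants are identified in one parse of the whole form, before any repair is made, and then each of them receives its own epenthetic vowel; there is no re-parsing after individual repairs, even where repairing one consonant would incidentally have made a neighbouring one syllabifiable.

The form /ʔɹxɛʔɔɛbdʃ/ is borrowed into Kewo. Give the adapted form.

Syllabifying with onset maximization leaves /ʔ/, /ɹ/, /b/, /d/, /ʃ/ stranded (only a nasal (/m/, /n/, or /ŋ/) is licensed in coda position; onsets are limited to one consonant).
Each unlicensed consonant becomes the onset of a new syllable: /ʔ/ → /ʔɛ/, /ɹ/ → /ɹɛ/, /b/ → /bɛ/, /d/ → /dɛ/, /ʃ/ → /ʃɛ/.

ʔɛɹɛxɛʔɔɛbɛdɛʃɛ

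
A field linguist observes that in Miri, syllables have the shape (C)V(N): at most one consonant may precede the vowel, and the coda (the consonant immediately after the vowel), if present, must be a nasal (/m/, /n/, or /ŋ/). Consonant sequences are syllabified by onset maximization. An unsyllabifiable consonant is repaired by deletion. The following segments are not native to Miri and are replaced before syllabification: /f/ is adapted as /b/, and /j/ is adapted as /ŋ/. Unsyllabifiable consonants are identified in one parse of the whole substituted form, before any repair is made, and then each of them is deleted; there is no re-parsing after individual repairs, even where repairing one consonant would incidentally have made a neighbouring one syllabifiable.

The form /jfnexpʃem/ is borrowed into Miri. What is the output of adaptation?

Substitution: /j/ → /ŋ/, /f/ → /b/, giving /ŋbnexpʃem/.
The consonants /ŋ/, /b/, /x/, /p/ cannot be parsed into a legal (C)V(N) syllable (only a nasal (/m/, /n/, or /ŋ/) is licensed in coda position; onsets are limited to one consonant).
Deleting the stranded consonants removes /ŋ/, /b/, /x/, /p/.

neʃem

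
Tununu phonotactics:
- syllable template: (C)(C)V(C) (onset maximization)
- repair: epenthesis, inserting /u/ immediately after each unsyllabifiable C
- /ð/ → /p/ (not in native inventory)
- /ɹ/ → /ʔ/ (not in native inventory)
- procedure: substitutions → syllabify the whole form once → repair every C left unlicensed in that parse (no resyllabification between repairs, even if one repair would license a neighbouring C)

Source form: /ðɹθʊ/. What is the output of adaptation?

puʔθʊ

Substitution: /ð/ → /p/, /ɹ/ → /ʔ/, giving /pʔθʊ/.
Syllabifying with onset maximization leaves /p/ stranded (at most one coda consonant is licensed; onsets may contain at most 2 consonants).
Inserting the epenthetic vowel yields /p/ → /pu/.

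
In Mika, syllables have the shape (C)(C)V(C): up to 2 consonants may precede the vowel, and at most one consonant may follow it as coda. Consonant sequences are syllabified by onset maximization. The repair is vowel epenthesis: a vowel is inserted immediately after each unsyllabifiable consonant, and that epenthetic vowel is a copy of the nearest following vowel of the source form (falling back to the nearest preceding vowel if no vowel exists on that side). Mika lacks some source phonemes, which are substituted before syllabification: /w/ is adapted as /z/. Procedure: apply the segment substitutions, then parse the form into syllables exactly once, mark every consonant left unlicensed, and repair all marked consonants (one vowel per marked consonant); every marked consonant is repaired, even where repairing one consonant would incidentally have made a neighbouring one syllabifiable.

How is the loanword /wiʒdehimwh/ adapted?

ziʒdehimzihi

Substitution: /w/ → /z/, giving /ziʒdehimzh/.
Syllabifying with onset maximization leaves /z/, /h/ stranded (at most one coda consonant is licensed; onsets may contain at most 2 consonants).
Inserting the epenthetic vowel yields /z/ → /zi/, /h/ → /hi/.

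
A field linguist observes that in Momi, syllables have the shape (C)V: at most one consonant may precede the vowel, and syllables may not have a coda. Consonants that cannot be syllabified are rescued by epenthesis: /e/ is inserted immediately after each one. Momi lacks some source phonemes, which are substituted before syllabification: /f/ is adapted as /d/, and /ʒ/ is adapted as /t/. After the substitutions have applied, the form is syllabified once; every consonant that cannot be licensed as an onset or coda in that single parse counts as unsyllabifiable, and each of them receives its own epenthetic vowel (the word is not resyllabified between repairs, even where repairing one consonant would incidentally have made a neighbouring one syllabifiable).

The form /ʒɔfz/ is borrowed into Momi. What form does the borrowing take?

Substitution: /ʒ/ → /t/, /f/ → /d/, giving /tɔdz/.
Under (C)V, the unsyllabifiable consonants are /d/, /z/ (no codas are permitted; onsets are limited to one consonant).
Each unlicensed consonant becomes the onset of a new syllable: /d/ → /de/, /z/ → /ze/.

tɔdeze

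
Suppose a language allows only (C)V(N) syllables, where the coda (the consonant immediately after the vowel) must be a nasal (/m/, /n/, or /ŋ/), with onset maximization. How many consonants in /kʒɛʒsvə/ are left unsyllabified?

3

The consonants /k/, /ʒ/, /s/ cannot be parsed into a legal (C)V(N) syllable (only a nasal (/m/, /n/, or /ŋ/) is licensed in coda position; onsets are limited to one consonant).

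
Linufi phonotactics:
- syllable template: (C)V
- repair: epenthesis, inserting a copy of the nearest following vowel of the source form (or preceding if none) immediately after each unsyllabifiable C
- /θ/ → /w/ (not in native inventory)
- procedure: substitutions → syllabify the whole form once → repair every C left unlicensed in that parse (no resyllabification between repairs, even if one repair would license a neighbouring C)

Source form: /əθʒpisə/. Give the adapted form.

əwiʒipisə

Substitution: /θ/ → /w/, giving /əwʒpisə/.
The consonants /w/, /ʒ/ cannot be parsed into a legal (C)V syllable (no codas are permitted; onsets are limited to one consonant).
Epenthesis after each stranded consonant: /w/ → /wi/, /ʒ/ → /ʒi/.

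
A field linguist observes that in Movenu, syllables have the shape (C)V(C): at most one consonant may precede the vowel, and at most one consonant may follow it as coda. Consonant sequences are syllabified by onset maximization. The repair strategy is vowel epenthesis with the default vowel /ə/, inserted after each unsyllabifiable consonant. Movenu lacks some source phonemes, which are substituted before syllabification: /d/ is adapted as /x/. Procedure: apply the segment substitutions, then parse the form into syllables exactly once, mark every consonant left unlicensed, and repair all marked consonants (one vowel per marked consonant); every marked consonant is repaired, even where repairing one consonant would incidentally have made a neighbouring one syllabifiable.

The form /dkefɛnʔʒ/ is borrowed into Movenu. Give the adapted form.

Substitution: /d/ → /x/, giving /xkefɛnʔʒ/.
Under (C)V(C), the unsyllabifiable consonants are /x/, /ʔ/, /ʒ/ (at most one coda consonant is licensed; onsets are limited to one consonant).
Each unlicensed consonant becomes the onset of a new syllable: /x/ → /xə/, /ʔ/ → /ʔə/, /ʒ/ → /ʒə/.

xəkefɛnʔəʒə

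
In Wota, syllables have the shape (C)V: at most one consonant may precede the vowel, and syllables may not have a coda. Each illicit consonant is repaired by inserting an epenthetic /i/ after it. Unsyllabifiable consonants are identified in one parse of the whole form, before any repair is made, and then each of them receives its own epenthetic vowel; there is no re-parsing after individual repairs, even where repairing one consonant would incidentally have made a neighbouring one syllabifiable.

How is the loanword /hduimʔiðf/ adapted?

hiduimiʔiðifi

The consonants /h/, /m/, /ð/, /f/ cannot be parsed into a legal (C)V syllable (no codas are permitted; onsets are limited to one consonant).
Inserting the epenthetic vowel yields /h/ → /hi/, /m/ → /mi/, /ð/ → /ði/, /f/ → /fi/.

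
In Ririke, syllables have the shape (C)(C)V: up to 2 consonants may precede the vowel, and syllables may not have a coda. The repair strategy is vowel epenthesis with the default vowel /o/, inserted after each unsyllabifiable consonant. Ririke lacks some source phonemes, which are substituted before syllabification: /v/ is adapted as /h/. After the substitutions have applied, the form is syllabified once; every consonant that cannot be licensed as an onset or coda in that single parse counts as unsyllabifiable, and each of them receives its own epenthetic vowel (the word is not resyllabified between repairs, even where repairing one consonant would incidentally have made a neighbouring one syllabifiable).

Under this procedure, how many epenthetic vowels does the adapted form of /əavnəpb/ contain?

2

After substitution the input is /əahnəpb/.
The unsyllabifiable consonants are /p/, /b/; each receives one epenthetic vowel.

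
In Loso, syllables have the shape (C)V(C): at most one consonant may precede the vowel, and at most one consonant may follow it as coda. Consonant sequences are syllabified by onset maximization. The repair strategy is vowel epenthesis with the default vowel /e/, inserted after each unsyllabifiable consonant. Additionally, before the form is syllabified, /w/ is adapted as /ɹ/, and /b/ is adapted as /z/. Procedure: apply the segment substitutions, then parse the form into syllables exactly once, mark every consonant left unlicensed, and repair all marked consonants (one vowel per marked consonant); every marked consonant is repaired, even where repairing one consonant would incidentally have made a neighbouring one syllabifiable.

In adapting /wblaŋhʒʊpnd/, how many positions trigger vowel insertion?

After substitution the input is /ɹzlaŋhʒʊpnd/.
The unsyllabifiable consonants are /ɹ/, /z/, /h/, /n/, /d/; each receives one epenthetic vowel.

5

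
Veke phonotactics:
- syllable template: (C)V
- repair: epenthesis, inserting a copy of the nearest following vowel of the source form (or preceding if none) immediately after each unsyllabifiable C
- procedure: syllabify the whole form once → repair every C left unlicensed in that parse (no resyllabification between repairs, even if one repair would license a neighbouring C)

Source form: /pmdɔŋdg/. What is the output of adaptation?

The consonants /p/, /m/, /ŋ/, /d/, /g/ cannot be parsed into a legal (C)V syllable (no codas are permitted; onsets are limited to one consonant).
Epenthesis after each stranded consonant: /p/ → /pɔ/, /m/ → /mɔ/, /ŋ/ → /ŋɔ/, /d/ → /dɔ/, /g/ → /gɔ/.

pɔmɔdɔŋɔdɔgɔ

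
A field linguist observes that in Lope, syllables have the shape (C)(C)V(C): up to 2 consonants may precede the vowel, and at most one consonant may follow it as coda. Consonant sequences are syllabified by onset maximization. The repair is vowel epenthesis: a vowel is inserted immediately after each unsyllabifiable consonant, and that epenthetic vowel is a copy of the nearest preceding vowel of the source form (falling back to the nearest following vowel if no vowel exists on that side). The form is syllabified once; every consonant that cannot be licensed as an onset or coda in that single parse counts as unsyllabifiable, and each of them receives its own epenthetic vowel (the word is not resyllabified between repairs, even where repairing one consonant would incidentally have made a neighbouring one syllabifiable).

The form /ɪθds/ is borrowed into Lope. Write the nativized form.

Under (C)(C)V(C), the unsyllabifiable consonants are /d/, /s/ (at most one coda consonant is licensed; onsets may contain at most 2 consonants).
Inserting the epenthetic vowel yields /d/ → /dɪ/, /s/ → /sɪ/.

ɪθdɪsɪ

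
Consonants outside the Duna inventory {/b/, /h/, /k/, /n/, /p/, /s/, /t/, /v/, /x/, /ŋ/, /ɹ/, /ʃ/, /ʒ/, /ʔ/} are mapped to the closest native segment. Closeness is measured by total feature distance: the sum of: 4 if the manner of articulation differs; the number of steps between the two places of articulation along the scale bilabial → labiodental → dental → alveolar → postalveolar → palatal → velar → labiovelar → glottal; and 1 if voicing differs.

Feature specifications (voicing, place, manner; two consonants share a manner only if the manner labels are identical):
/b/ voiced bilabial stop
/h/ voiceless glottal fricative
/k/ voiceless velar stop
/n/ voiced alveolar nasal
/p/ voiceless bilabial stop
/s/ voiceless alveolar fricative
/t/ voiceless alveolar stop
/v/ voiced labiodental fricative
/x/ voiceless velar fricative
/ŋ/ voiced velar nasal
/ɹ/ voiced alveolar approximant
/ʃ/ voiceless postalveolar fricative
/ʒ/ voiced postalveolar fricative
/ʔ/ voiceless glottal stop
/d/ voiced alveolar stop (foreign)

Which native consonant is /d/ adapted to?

/t/ is closest: same manner (stop), place distance 0 (alveolar→alveolar), voicing differs (+1); total 1. Next closest is /b/ at distance 3.

t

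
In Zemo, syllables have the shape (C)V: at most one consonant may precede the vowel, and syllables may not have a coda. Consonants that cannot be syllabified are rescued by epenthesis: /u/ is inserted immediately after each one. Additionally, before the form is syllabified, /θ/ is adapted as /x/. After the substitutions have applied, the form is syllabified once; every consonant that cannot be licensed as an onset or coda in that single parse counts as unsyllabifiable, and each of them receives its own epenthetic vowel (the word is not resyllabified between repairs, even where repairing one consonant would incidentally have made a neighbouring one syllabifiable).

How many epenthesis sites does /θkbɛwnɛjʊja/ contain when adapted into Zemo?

After substitution the input is /xkbɛwnɛjʊja/.
The unsyllabifiable consonants are /x/, /k/, /w/; each receives one epenthetic vowel.

3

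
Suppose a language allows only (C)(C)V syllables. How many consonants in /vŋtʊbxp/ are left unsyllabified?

4

Syllabifying with onset maximization leaves /v/, /b/, /x/, /p/ stranded (no codas are permitted; onsets may contain at most 2 consonants).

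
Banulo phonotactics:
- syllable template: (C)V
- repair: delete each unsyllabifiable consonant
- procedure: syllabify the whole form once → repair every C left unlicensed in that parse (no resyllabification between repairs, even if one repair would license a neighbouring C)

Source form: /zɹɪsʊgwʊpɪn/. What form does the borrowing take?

ɹɪsʊwʊpɪ

The consonants /z/, /g/, /n/ cannot be parsed into a legal (C)V syllable (no codas are permitted; onsets are limited to one consonant).
Deleting the stranded consonants removes /z/, /g/, /n/.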